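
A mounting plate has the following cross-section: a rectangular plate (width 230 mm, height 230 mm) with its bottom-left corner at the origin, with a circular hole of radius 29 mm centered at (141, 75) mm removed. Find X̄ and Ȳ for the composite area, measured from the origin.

Part | A | x̄ᵢ | ȳᵢ | A·x̄ᵢ | A·ȳᵢ
plate | 52900.00 | 115.00 | 115.00 | 6083500.00 | 6083500.00
hole | -2642.08 | 141.00 | 75.00 | -372533.20 | -198155.96
Σ | 50257.92 |  |  | 5710966.80 | 5885344.04
X̄ = 5710966.80 / 50257.92 = 113.63 mm
Ȳ = 5885344.04 / 50257.92 = 117.10 mm

X̄ = 113.63 mm, Ȳ = 117.10 mm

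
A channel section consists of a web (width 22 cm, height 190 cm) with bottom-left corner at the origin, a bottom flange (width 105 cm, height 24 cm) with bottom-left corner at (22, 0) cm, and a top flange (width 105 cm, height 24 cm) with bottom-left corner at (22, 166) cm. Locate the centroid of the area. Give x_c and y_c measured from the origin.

x_c = 45.71 cm, y_c = 95.00 cm

web: A = 22 × 190 = 4180.00, centroid at (11.00, 95.00).
bottom flange: A = 105 × 24 = 2520.00, centroid at (74.50, 12.00).
top flange: A = 105 × 24 = 2520.00, centroid at (74.50, 178.00).
ΣA = 9220.00 cm², ΣAx_c = 421460.00 cm³, ΣAy_c = 875900.00 cm³.
x_c = 421460.00/9220.00 = 45.71 cm; y_c = 875900.00/9220.00 = 95.00 cm.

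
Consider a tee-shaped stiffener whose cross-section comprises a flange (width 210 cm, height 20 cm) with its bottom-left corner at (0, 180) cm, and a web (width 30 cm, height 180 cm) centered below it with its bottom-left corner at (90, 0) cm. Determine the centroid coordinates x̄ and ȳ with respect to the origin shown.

x̄ = 105.00 cm, ȳ = 133.75 cm

web: A = 30 × 180 = 5400.00, centroid at (105.00, 90.00).
flange: A = 210 × 20 = 4200.00, centroid at (105.00, 190.00).
ΣA = 9600.00 cm²
ΣAx̄ = (5400.00)(105.00) + (4200.00)(105.00) = 1008000.00 cm³
ΣAȳ = (5400.00)(90.00) + (4200.00)(190.00) = 1284000.00 cm³
x̄ = 1008000.00 / 9600.00 = 105.00 cm
ȳ = 1284000.00 / 9600.00 = 133.75 cm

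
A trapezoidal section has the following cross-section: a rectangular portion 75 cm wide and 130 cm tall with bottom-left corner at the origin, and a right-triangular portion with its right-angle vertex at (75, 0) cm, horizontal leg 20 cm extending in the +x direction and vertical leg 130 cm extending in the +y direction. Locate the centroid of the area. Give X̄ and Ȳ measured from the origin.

X̄ = 42.70 cm, Ȳ = 62.45 cm

rectangular portion: A = 75 × 130 = 9750.00, centroid at (37.50, 65.00).
triangular portion: A = ½·20·130 = 1300.00, centroid at (81.67, 43.33).
ΣA = 11050.00 cm²
ΣAX̄ = (9750.00)(37.50) + (1300.00)(81.67) = 471791.67 cm³
ΣAȲ = (9750.00)(65.00) + (1300.00)(43.33) = 690083.33 cm³
X̄ = 471791.67 / 11050.00 = 42.70 cm
Ȳ = 690083.33 / 11050.00 = 62.45 cm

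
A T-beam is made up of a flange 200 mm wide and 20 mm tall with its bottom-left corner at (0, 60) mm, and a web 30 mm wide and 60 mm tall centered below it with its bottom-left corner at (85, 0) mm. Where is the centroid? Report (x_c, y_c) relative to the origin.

Part | A | x̄ᵢ | ȳᵢ | A·x̄ᵢ | A·ȳᵢ
web | 1800.00 | 100.00 | 30.00 | 180000.00 | 54000.00
flange | 4000.00 | 100.00 | 70.00 | 400000.00 | 280000.00
Σ | 5800.00 |  |  | 580000.00 | 334000.00
x_c = 580000.00 / 5800.00 = 100.00 mm
y_c = 334000.00 / 5800.00 = 57.59 mm

x_c = 100.00 mm, y_c = 57.59 mm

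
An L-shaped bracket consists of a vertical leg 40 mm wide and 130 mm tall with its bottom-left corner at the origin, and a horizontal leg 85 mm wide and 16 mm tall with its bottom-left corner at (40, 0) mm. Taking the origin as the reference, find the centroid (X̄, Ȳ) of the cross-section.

X̄ = 32.96 mm, Ȳ = 53.18 mm

vertical leg: A = 40 × 130 = 5200.00, centroid at (20.00, 65.00).
horizontal leg: A = 85 × 16 = 1360.00, centroid at (82.50, 8.00).
ΣA = 6560.00 mm², ΣAX̄ = 216200.00 mm³, ΣAȲ = 348880.00 mm³.
X̄ = 216200.00/6560.00 = 32.96 mm; Ȳ = 348880.00/6560.00 = 53.18 mm.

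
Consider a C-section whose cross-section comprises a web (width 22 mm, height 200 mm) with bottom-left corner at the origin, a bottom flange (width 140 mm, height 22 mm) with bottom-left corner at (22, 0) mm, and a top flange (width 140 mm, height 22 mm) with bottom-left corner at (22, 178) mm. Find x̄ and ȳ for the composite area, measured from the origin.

Part | A | x̄ᵢ | ȳᵢ | A·x̄ᵢ | A·ȳᵢ
web | 4400.00 | 11.00 | 100.00 | 48400.00 | 440000.00
bottom flange | 3080.00 | 92.00 | 11.00 | 283360.00 | 33880.00
top flange | 3080.00 | 92.00 | 189.00 | 283360.00 | 582120.00
Σ | 10560.00 |  |  | 615120.00 | 1056000.00
x̄ = 615120.00 / 10560.00 = 58.25 mm
ȳ = 1056000.00 / 10560.00 = 100.00 mm

x̄ = 58.25 mm, ȳ = 100.00 mm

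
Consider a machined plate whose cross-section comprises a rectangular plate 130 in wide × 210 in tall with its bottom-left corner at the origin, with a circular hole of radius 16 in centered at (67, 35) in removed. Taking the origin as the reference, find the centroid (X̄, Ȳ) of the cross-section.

Part | A | x̄ᵢ | ȳᵢ | A·x̄ᵢ | A·ȳᵢ
plate | 27300.00 | 65.00 | 105.00 | 1774500.00 | 2866500.00
hole | -804.25 | 67.00 | 35.00 | -53884.60 | -28148.67
Σ | 26495.75 |  |  | 1720615.40 | 2838351.33
X̄ = 1720615.40 / 26495.75 = 64.94 in
Ȳ = 2838351.33 / 26495.75 = 107.12 in

X̄ = 64.94 in, Ȳ = 107.12 in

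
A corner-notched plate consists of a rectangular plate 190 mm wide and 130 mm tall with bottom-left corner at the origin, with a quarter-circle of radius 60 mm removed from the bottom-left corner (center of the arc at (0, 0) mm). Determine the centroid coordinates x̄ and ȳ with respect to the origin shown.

x̄ = 103.99 mm, ȳ = 70.11 mm

plate: A = 190 × 130 = 24700.00, centroid at (95.00, 65.00).
removed quarter-circle: A = −¼π·60² = -2827.43, centroid at (25.46, 25.46).
ΣA = 21872.57 mm², ΣAx̄ = 2274500.00 mm³, ΣAȳ = 1533500.00 mm³.
x̄ = 2274500.00/21872.57 = 103.99 mm; ȳ = 1533500.00/21872.57 = 70.11 mm.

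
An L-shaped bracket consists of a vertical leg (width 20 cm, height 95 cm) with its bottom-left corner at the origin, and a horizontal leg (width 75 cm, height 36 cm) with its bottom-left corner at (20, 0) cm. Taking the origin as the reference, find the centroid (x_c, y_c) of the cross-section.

x_c = 37.88 cm, y_c = 30.18 cm

vertical leg: A = 20 × 95 = 1900.00, centroid at (10.00, 47.50).
horizontal leg: A = 75 × 36 = 2700.00, centroid at (57.50, 18.00).
ΣA = 4600.00 cm², ΣAx_c = 174250.00 cm³, ΣAy_c = 138850.00 cm³.
x_c = 174250.00/4600.00 = 37.88 cm; y_c = 138850.00/4600.00 = 30.18 cm.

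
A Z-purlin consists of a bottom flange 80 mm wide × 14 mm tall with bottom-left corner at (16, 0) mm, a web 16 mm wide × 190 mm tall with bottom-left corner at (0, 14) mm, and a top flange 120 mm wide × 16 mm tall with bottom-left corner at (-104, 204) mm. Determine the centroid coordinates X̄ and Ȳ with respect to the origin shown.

Part | A | x̄ᵢ | ȳᵢ | A·x̄ᵢ | A·ȳᵢ
bottom flange | 1120.00 | 56.00 | 7.00 | 62720.00 | 7840.00
web | 3040.00 | 8.00 | 109.00 | 24320.00 | 331360.00
top flange | 1920.00 | -44.00 | 212.00 | -84480.00 | 407040.00
Σ | 6080.00 |  |  | 2560.00 | 746240.00
X̄ = 2560.00 / 6080.00 = 0.42 mm
Ȳ = 746240.00 / 6080.00 = 122.74 mm

X̄ = 0.42 mm, Ȳ = 122.74 mm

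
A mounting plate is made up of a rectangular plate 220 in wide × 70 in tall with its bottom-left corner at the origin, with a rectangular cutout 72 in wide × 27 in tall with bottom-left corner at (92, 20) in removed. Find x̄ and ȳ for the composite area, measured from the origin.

Part | A | x̄ᵢ | ȳᵢ | A·x̄ᵢ | A·ȳᵢ
plate | 15400.00 | 110.00 | 35.00 | 1694000.00 | 539000.00
hole | -1944.00 | 128.00 | 33.50 | -248832.00 | -65124.00
Σ | 13456.00 |  |  | 1445168.00 | 473876.00
x̄ = 1445168.00 / 13456.00 = 107.40 in
ȳ = 473876.00 / 13456.00 = 35.22 in

x̄ = 107.40 in, ȳ = 35.22 in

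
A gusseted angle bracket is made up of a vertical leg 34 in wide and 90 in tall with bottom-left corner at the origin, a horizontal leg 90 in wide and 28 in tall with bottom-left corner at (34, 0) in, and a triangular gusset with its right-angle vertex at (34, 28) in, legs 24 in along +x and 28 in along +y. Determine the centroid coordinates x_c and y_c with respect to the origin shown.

x_c = 44.83 in, y_c = 31.36 in

vertical leg: A = 34 × 90 = 3060.00, centroid at (17.00, 45.00).
horizontal leg: A = 90 × 28 = 2520.00, centroid at (79.00, 14.00).
gusset: A = ½·24·28 = 336.00, centroid at (42.00, 37.33).
ΣA = 5916.00 in², ΣAx_c = 265212.00 in³, ΣAy_c = 185524.00 in³.
x_c = 265212.00/5916.00 = 44.83 in; y_c = 185524.00/5916.00 = 31.36 in.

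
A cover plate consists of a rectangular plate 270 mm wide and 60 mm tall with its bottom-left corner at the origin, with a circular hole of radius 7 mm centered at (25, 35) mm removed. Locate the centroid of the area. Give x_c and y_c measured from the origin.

x_c = 136.06 mm, y_c = 29.95 mm

plate: A = 270 × 60 = 16200.00, centroid at (135.00, 30.00).
hole: A = −π·7² = -153.94, centroid at (25.00, 35.00).
ΣA = 16046.06 mm²
ΣAx_c = (16200.00)(135.00) + (-153.94)(25.00) = 2183151.55 mm³
ΣAy_c = (16200.00)(30.00) + (-153.94)(35.00) = 480612.17 mm³
x_c = 2183151.55 / 16046.06 = 136.06 mm
y_c = 480612.17 / 16046.06 = 29.95 mm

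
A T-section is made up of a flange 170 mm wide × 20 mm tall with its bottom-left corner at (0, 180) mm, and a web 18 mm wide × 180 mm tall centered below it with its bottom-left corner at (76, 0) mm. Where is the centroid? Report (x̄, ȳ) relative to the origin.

x̄ = 85.00 mm, ȳ = 141.20 mm

web: A = 18 × 180 = 3240.00, centroid at (85.00, 90.00).
flange: A = 170 × 20 = 3400.00, centroid at (85.00, 190.00).
ΣA = 6640.00 mm², ΣAx̄ = 564400.00 mm³, ΣAȳ = 937600.00 mm³.
x̄ = 564400.00/6640.00 = 85.00 mm; ȳ = 937600.00/6640.00 = 141.20 mm.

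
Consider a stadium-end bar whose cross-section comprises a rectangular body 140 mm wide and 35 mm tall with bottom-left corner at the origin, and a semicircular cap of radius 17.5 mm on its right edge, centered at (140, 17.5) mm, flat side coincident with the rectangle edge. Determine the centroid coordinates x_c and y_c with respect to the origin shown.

rectangular body: A = 140 × 35 = 4900.00, centroid at (70.00, 17.50).
semicircular end: A = ½π·17.5² = 481.06, centroid at (147.43, 17.50).
ΣA = 5381.06 mm², ΣAx_c = 413920.81 mm³, ΣAy_c = 94168.49 mm³.
x_c = 413920.81/5381.06 = 76.92 mm; y_c = 94168.49/5381.06 = 17.50 mm.

x_c = 76.92 mm, y_c = 17.50 mm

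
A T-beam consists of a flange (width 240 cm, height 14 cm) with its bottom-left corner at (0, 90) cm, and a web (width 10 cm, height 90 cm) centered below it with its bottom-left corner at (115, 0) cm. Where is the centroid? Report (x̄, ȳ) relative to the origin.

x̄ = 120.00 cm, ȳ = 86.01 cm

Part | A | x̄ᵢ | ȳᵢ | A·x̄ᵢ | A·ȳᵢ
web | 900.00 | 120.00 | 45.00 | 108000.00 | 40500.00
flange | 3360.00 | 120.00 | 97.00 | 403200.00 | 325920.00
Σ | 4260.00 |  |  | 511200.00 | 366420.00
x̄ = 511200.00 / 4260.00 = 120.00 cm
ȳ = 366420.00 / 4260.00 = 86.01 cm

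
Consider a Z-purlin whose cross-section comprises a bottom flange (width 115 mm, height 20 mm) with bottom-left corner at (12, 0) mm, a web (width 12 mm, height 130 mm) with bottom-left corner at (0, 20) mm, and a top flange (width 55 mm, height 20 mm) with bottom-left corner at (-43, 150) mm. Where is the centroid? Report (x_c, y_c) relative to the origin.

Part | A | x̄ᵢ | ȳᵢ | A·x̄ᵢ | A·ȳᵢ
bottom flange | 2300.00 | 69.50 | 10.00 | 159850.00 | 23000.00
web | 1560.00 | 6.00 | 85.00 | 9360.00 | 132600.00
top flange | 1100.00 | -15.50 | 160.00 | -17050.00 | 176000.00
Σ | 4960.00 |  |  | 152160.00 | 331600.00
x_c = 152160.00 / 4960.00 = 30.68 mm
y_c = 331600.00 / 4960.00 = 66.85 mm

x_c = 30.68 mm, y_c = 66.85 mm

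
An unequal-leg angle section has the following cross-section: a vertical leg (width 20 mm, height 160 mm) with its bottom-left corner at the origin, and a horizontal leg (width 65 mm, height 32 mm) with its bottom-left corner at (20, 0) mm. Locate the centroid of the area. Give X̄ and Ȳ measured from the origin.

Part | A | x̄ᵢ | ȳᵢ | A·x̄ᵢ | A·ȳᵢ
vertical leg | 3200.00 | 10.00 | 80.00 | 32000.00 | 256000.00
horizontal leg | 2080.00 | 52.50 | 16.00 | 109200.00 | 33280.00
Σ | 5280.00 |  |  | 141200.00 | 289280.00
X̄ = 141200.00 / 5280.00 = 26.74 mm
Ȳ = 289280.00 / 5280.00 = 54.79 mm

X̄ = 26.74 mm, Ȳ = 54.79 mm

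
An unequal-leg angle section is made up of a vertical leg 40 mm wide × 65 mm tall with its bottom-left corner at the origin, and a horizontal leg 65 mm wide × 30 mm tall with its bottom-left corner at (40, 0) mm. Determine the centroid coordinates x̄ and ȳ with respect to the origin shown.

vertical leg: A = 40 × 65 = 2600.00, centroid at (20.00, 32.50).
horizontal leg: A = 65 × 30 = 1950.00, centroid at (72.50, 15.00).
ΣA = 4550.00 mm²
ΣAx̄ = (2600.00)(20.00) + (1950.00)(72.50) = 193375.00 mm³
ΣAȳ = (2600.00)(32.50) + (1950.00)(15.00) = 113750.00 mm³
x̄ = 193375.00 / 4550.00 = 42.50 mm
ȳ = 113750.00 / 4550.00 = 25.00 mm

x̄ = 42.50 mm, ȳ = 25.00 mm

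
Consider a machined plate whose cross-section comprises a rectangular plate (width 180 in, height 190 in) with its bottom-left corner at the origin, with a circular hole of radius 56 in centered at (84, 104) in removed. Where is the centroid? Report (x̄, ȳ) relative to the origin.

plate: A = 180 × 190 = 34200.00, centroid at (90.00, 95.00).
hole: A = −π·56² = -9852.03, centroid at (84.00, 104.00).
ΣA = 24347.97 in², ΣAx̄ = 2250429.10 in³, ΣAȳ = 2224388.41 in³.
x̄ = 2250429.10/24347.97 = 92.43 in; ȳ = 2224388.41/24347.97 = 91.36 in.

x̄ = 92.43 in, ȳ = 91.36 in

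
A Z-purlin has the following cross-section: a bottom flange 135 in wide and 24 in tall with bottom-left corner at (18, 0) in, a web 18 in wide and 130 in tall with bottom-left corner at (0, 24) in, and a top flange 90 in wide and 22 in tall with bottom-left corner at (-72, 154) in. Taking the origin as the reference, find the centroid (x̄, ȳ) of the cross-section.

bottom flange: A = 135 × 24 = 3240.00, centroid at (85.50, 12.00).
web: A = 18 × 130 = 2340.00, centroid at (9.00, 89.00).
top flange: A = 90 × 22 = 1980.00, centroid at (-27.00, 165.00).
ΣA = 7560.00 in²
ΣAx̄ = (3240.00)(85.50) + (2340.00)(9.00) + (1980.00)(-27.00) = 244620.00 in³
ΣAȳ = (3240.00)(12.00) + (2340.00)(89.00) + (1980.00)(165.00) = 573840.00 in³
x̄ = 244620.00 / 7560.00 = 32.36 in
ȳ = 573840.00 / 7560.00 = 75.90 in

x̄ = 32.36 in, ȳ = 75.90 in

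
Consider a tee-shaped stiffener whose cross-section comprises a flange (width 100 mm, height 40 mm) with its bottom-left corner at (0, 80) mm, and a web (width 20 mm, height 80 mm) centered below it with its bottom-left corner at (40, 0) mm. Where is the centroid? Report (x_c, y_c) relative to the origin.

web: A = 20 × 80 = 1600.00, centroid at (50.00, 40.00).
flange: A = 100 × 40 = 4000.00, centroid at (50.00, 100.00).
ΣA = 5600.00 mm², ΣAx_c = 280000.00 mm³, ΣAy_c = 464000.00 mm³.
x_c = 280000.00/5600.00 = 50.00 mm; y_c = 464000.00/5600.00 = 82.86 mm.

x_c = 50.00 mm, y_c = 82.86 mm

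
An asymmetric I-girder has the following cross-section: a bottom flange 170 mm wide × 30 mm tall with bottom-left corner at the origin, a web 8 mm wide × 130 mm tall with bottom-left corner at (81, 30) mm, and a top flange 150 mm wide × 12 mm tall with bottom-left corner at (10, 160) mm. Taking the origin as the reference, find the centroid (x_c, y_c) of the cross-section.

Part | A | x̄ᵢ | ȳᵢ | A·x̄ᵢ | A·ȳᵢ
bottom flange | 5100.00 | 85.00 | 15.00 | 433500.00 | 76500.00
web | 1040.00 | 85.00 | 95.00 | 88400.00 | 98800.00
top flange | 1800.00 | 85.00 | 166.00 | 153000.00 | 298800.00
Σ | 7940.00 |  |  | 674900.00 | 474100.00
x_c = 674900.00 / 7940.00 = 85.00 mm
y_c = 474100.00 / 7940.00 = 59.71 mm

x_c = 85.00 mm, y_c = 59.71 mm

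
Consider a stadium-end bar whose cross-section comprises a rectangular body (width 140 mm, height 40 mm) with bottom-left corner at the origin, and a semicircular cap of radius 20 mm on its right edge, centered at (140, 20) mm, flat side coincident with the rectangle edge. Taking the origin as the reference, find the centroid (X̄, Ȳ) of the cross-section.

X̄ = 77.92 mm, Ȳ = 20.00 mm

Part | A | x̄ᵢ | ȳᵢ | A·x̄ᵢ | A·ȳᵢ
rectangular body | 5600.00 | 70.00 | 20.00 | 392000.00 | 112000.00
semicircular end | 628.32 | 148.49 | 20.00 | 93297.93 | 12566.37
Σ | 6228.32 |  |  | 485297.93 | 124566.37
X̄ = 485297.93 / 6228.32 = 77.92 mm
Ȳ = 124566.37 / 6228.32 = 20.00 mm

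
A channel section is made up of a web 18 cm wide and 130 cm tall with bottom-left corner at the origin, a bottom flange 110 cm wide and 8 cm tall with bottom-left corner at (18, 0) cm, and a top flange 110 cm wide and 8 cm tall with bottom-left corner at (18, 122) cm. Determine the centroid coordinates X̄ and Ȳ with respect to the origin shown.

web: A = 18 × 130 = 2340.00, centroid at (9.00, 65.00).
bottom flange: A = 110 × 8 = 880.00, centroid at (73.00, 4.00).
top flange: A = 110 × 8 = 880.00, centroid at (73.00, 126.00).
ΣA = 4100.00 cm², ΣAX̄ = 149540.00 cm³, ΣAȲ = 266500.00 cm³.
X̄ = 149540.00/4100.00 = 36.47 cm; Ȳ = 266500.00/4100.00 = 65.00 cm.

X̄ = 36.47 cm, Ȳ = 65.00 cm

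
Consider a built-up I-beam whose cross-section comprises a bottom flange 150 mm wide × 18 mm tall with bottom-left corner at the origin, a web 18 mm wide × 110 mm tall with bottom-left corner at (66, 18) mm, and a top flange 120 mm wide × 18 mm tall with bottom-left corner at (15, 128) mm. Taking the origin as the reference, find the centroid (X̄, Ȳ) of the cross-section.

X̄ = 75.00 mm, Ȳ = 67.95 mm

Part | A | x̄ᵢ | ȳᵢ | A·x̄ᵢ | A·ȳᵢ
bottom flange | 2700.00 | 75.00 | 9.00 | 202500.00 | 24300.00
web | 1980.00 | 75.00 | 73.00 | 148500.00 | 144540.00
top flange | 2160.00 | 75.00 | 137.00 | 162000.00 | 295920.00
Σ | 6840.00 |  |  | 513000.00 | 464760.00
X̄ = 513000.00 / 6840.00 = 75.00 mm
Ȳ = 464760.00 / 6840.00 = 67.95 mm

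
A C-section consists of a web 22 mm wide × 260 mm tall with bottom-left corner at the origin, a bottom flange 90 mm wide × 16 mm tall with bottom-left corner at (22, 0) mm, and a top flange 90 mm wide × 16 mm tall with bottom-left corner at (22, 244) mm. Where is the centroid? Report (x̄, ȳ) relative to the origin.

x̄ = 29.75 mm, ȳ = 130.00 mm

Part | A | x̄ᵢ | ȳᵢ | A·x̄ᵢ | A·ȳᵢ
web | 5720.00 | 11.00 | 130.00 | 62920.00 | 743600.00
bottom flange | 1440.00 | 67.00 | 8.00 | 96480.00 | 11520.00
top flange | 1440.00 | 67.00 | 252.00 | 96480.00 | 362880.00
Σ | 8600.00 |  |  | 255880.00 | 1118000.00
x̄ = 255880.00 / 8600.00 = 29.75 mm
ȳ = 1118000.00 / 8600.00 = 130.00 mm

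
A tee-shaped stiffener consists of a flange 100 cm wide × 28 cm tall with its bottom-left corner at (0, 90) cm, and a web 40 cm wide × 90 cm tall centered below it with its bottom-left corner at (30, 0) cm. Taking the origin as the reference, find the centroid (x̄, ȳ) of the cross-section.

web: A = 40 × 90 = 3600.00, centroid at (50.00, 45.00).
flange: A = 100 × 28 = 2800.00, centroid at (50.00, 104.00).
ΣA = 6400.00 cm²
ΣAx̄ = (3600.00)(50.00) + (2800.00)(50.00) = 320000.00 cm³
ΣAȳ = (3600.00)(45.00) + (2800.00)(104.00) = 453200.00 cm³
x̄ = 320000.00 / 6400.00 = 50.00 cm
ȳ = 453200.00 / 6400.00 = 70.81 cm

x̄ = 50.00 cm, ȳ = 70.81 cm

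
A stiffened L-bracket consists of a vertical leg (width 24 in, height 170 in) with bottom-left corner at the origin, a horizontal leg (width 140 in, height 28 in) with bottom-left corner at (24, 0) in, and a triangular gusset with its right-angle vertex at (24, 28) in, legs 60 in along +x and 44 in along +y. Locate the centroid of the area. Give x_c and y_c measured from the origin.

vertical leg: A = 24 × 170 = 4080.00, centroid at (12.00, 85.00).
horizontal leg: A = 140 × 28 = 3920.00, centroid at (94.00, 14.00).
gusset: A = ½·60·44 = 1320.00, centroid at (44.00, 42.67).
ΣA = 9320.00 in²
ΣAx_c = (4080.00)(12.00) + (3920.00)(94.00) + (1320.00)(44.00) = 475520.00 in³
ΣAy_c = (4080.00)(85.00) + (3920.00)(14.00) + (1320.00)(42.67) = 458000.00 in³
x_c = 475520.00 / 9320.00 = 51.02 in
y_c = 458000.00 / 9320.00 = 49.14 in

x_c = 51.02 in, y_c = 49.14 in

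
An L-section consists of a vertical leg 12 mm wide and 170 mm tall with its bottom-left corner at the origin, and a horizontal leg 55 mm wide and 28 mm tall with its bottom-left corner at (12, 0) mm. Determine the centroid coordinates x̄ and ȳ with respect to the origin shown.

vertical leg: A = 12 × 170 = 2040.00, centroid at (6.00, 85.00).
horizontal leg: A = 55 × 28 = 1540.00, centroid at (39.50, 14.00).
ΣA = 3580.00 mm², ΣAx̄ = 73070.00 mm³, ΣAȳ = 194960.00 mm³.
x̄ = 73070.00/3580.00 = 20.41 mm; ȳ = 194960.00/3580.00 = 54.46 mm.

x̄ = 20.41 mm, ȳ = 54.46 mm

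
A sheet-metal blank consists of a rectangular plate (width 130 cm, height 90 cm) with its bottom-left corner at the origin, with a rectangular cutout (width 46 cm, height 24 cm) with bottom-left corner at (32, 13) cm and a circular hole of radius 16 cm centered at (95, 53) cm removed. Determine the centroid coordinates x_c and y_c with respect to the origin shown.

x_c = 63.66 cm, y_c = 46.60 cm

plate: A = 130 × 90 = 11700.00, centroid at (65.00, 45.00).
hole 1: A = −(46 × 24) = -1104.00, centroid at (55.00, 25.00).
hole 2: A = −π·16² = -804.25, centroid at (95.00, 53.00).
ΣA = 9791.75 cm², ΣAx_c = 623376.47 cm³, ΣAy_c = 456274.87 cm³.
x_c = 623376.47/9791.75 = 63.66 cm; y_c = 456274.87/9791.75 = 46.60 cm.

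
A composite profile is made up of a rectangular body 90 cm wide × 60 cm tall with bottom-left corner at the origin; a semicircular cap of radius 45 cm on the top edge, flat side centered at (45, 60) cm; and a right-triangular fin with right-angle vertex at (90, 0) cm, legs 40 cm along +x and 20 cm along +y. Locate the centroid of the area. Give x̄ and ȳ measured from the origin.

x̄ = 47.60 cm, ȳ = 46.35 cm

rectangular body: A = 90 × 60 = 5400.00, centroid at (45.00, 30.00).
semicircular top: A = ½π·45² = 3180.86, centroid at (45.00, 79.10).
triangular fin: A = ½·40·20 = 400.00, centroid at (103.33, 6.67).
ΣA = 8980.86 cm²
ΣAx̄ = (5400.00)(45.00) + (3180.86)(45.00) + (400.00)(103.33) = 427472.15 cm³
ΣAȳ = (5400.00)(30.00) + (3180.86)(79.10) + (400.00)(6.67) = 416268.42 cm³
x̄ = 427472.15 / 8980.86 = 47.60 cm
ȳ = 416268.42 / 8980.86 = 46.35 cm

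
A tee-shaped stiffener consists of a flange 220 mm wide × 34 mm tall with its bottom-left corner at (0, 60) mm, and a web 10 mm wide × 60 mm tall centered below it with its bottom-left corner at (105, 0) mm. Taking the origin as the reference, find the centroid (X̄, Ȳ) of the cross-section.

web: A = 10 × 60 = 600.00, centroid at (110.00, 30.00).
flange: A = 220 × 34 = 7480.00, centroid at (110.00, 77.00).
ΣA = 8080.00 mm², ΣAX̄ = 888800.00 mm³, ΣAȲ = 593960.00 mm³.
X̄ = 888800.00/8080.00 = 110.00 mm; Ȳ = 593960.00/8080.00 = 73.51 mm.

X̄ = 110.00 mm, Ȳ = 73.51 mm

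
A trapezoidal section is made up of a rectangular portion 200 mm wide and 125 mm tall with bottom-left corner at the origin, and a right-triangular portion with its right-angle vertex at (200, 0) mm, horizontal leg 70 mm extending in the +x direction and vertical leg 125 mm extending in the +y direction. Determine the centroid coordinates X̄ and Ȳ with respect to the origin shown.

X̄ = 118.37 mm, Ȳ = 59.40 mm

rectangular portion: A = 200 × 125 = 25000.00, centroid at (100.00, 62.50).
triangular portion: A = ½·70·125 = 4375.00, centroid at (223.33, 41.67).
ΣA = 29375.00 mm²
ΣAX̄ = (25000.00)(100.00) + (4375.00)(223.33) = 3477083.33 mm³
ΣAȲ = (25000.00)(62.50) + (4375.00)(41.67) = 1744791.67 mm³
X̄ = 3477083.33 / 29375.00 = 118.37 mm
Ȳ = 1744791.67 / 29375.00 = 59.40 mm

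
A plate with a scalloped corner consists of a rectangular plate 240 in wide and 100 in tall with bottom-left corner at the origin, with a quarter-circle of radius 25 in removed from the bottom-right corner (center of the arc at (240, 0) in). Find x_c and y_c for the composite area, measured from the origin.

plate: A = 240 × 100 = 24000.00, centroid at (120.00, 50.00).
removed quarter-circle: A = −¼π·25² = -490.87, centroid at (229.39, 10.61).
ΣA = 23509.13 in²
ΣAx_c = (24000.00)(120.00) + (-490.87)(229.39) = 2767398.61 in³
ΣAy_c = (24000.00)(50.00) + (-490.87)(10.61) = 1194791.67 in³
x_c = 2767398.61 / 23509.13 = 117.72 in
y_c = 1194791.67 / 23509.13 = 50.82 in

x_c = 117.72 in, y_c = 50.82 in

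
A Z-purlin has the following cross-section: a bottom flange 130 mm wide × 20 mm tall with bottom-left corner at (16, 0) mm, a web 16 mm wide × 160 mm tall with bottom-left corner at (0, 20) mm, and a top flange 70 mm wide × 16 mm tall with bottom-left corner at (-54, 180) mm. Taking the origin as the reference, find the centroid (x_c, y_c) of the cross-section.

x_c = 33.41 mm, y_c = 78.43 mm

Part | A | x̄ᵢ | ȳᵢ | A·x̄ᵢ | A·ȳᵢ
bottom flange | 2600.00 | 81.00 | 10.00 | 210600.00 | 26000.00
web | 2560.00 | 8.00 | 100.00 | 20480.00 | 256000.00
top flange | 1120.00 | -19.00 | 188.00 | -21280.00 | 210560.00
Σ | 6280.00 |  |  | 209800.00 | 492560.00
x_c = 209800.00 / 6280.00 = 33.41 mm
y_c = 492560.00 / 6280.00 = 78.43 mm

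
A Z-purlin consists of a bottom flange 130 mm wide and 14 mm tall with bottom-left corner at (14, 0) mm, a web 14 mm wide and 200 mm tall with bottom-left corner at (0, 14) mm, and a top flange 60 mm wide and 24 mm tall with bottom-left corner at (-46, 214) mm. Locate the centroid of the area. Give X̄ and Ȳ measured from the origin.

bottom flange: A = 130 × 14 = 1820.00, centroid at (79.00, 7.00).
web: A = 14 × 200 = 2800.00, centroid at (7.00, 114.00).
top flange: A = 60 × 24 = 1440.00, centroid at (-16.00, 226.00).
ΣA = 6060.00 mm²
ΣAX̄ = (1820.00)(79.00) + (2800.00)(7.00) + (1440.00)(-16.00) = 140340.00 mm³
ΣAȲ = (1820.00)(7.00) + (2800.00)(114.00) + (1440.00)(226.00) = 657380.00 mm³
X̄ = 140340.00 / 6060.00 = 23.16 mm
Ȳ = 657380.00 / 6060.00 = 108.48 mm

X̄ = 23.16 mm, Ȳ = 108.48 mm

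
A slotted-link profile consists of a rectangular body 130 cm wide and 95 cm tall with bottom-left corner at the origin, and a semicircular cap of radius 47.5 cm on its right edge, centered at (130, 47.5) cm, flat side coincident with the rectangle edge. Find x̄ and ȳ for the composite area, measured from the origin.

x̄ = 83.99 cm, ȳ = 47.50 cm

rectangular body: A = 130 × 95 = 12350.00, centroid at (65.00, 47.50).
semicircular end: A = ½π·47.5² = 3544.11, centroid at (150.16, 47.50).
ΣA = 15894.11 cm², ΣAx̄ = 1334932.11 cm³, ΣAȳ = 754970.19 cm³.
x̄ = 1334932.11/15894.11 = 83.99 cm; ȳ = 754970.19/15894.11 = 47.50 cm.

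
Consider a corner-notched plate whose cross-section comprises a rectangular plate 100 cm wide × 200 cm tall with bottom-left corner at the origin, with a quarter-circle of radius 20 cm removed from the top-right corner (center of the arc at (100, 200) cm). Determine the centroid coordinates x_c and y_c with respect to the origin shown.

Part | A | x̄ᵢ | ȳᵢ | A·x̄ᵢ | A·ȳᵢ
plate | 20000.00 | 50.00 | 100.00 | 1000000.00 | 2000000.00
removed quarter-circle | -314.16 | 91.51 | 191.51 | -28749.26 | -60165.19
Σ | 19685.84 |  |  | 971250.74 | 1939834.81
x_c = 971250.74 / 19685.84 = 49.34 cm
y_c = 1939834.81 / 19685.84 = 98.54 cm

x_c = 49.34 cm, y_c = 98.54 cm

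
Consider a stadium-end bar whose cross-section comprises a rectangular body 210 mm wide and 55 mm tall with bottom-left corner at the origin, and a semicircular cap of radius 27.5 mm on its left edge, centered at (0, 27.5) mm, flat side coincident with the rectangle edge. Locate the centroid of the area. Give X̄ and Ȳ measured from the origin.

X̄ = 94.12 mm, Ȳ = 27.50 mm

rectangular body: A = 210 × 55 = 11550.00, centroid at (105.00, 27.50).
semicircular end: A = ½π·27.5² = 1187.91, centroid at (-11.67, 27.50).
ΣA = 12737.91 mm², ΣAX̄ = 1198885.42 mm³, ΣAȲ = 350292.65 mm³.
X̄ = 1198885.42/12737.91 = 94.12 mm; Ȳ = 350292.65/12737.91 = 27.50 mm.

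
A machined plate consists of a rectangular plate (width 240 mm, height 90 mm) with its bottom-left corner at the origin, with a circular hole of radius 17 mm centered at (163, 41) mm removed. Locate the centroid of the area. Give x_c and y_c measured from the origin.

x_c = 118.11 mm, y_c = 45.18 mm

plate: A = 240 × 90 = 21600.00, centroid at (120.00, 45.00).
hole: A = −π·17² = -907.92, centroid at (163.00, 41.00).
ΣA = 20692.08 mm²
ΣAx_c = (21600.00)(120.00) + (-907.92)(163.00) = 2444008.99 mm³
ΣAy_c = (21600.00)(45.00) + (-907.92)(41.00) = 934775.27 mm³
x_c = 2444008.99 / 20692.08 = 118.11 mm
y_c = 934775.27 / 20692.08 = 45.18 mm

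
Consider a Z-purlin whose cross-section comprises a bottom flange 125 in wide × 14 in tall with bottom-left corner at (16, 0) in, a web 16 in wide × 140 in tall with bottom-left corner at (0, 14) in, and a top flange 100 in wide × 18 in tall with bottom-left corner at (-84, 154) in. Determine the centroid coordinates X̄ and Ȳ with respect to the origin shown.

X̄ = 16.25 in, Ȳ = 85.29 in

bottom flange: A = 125 × 14 = 1750.00, centroid at (78.50, 7.00).
web: A = 16 × 140 = 2240.00, centroid at (8.00, 84.00).
top flange: A = 100 × 18 = 1800.00, centroid at (-34.00, 163.00).
ΣA = 5790.00 in², ΣAX̄ = 94095.00 in³, ΣAȲ = 493810.00 in³.
X̄ = 94095.00/5790.00 = 16.25 in; Ȳ = 493810.00/5790.00 = 85.29 in.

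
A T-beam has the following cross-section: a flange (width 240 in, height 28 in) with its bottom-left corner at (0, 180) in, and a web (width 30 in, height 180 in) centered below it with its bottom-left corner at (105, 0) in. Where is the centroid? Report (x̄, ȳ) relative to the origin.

web: A = 30 × 180 = 5400.00, centroid at (120.00, 90.00).
flange: A = 240 × 28 = 6720.00, centroid at (120.00, 194.00).
ΣA = 12120.00 in², ΣAx̄ = 1454400.00 in³, ΣAȳ = 1789680.00 in³.
x̄ = 1454400.00/12120.00 = 120.00 in; ȳ = 1789680.00/12120.00 = 147.66 in.

x̄ = 120.00 in, ȳ = 147.66 in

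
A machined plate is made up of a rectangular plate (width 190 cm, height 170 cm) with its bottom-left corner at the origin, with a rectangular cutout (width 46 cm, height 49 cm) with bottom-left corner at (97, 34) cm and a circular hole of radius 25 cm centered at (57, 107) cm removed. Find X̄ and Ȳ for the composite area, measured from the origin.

Part | A | x̄ᵢ | ȳᵢ | A·x̄ᵢ | A·ȳᵢ
plate | 32300.00 | 95.00 | 85.00 | 3068500.00 | 2745500.00
hole 1 | -2254.00 | 120.00 | 58.50 | -270480.00 | -131859.00
hole 2 | -1963.50 | 57.00 | 107.00 | -111919.24 | -210094.01
Σ | 28082.50 |  |  | 2686100.76 | 2403546.99
X̄ = 2686100.76 / 28082.50 = 95.65 cm
Ȳ = 2403546.99 / 28082.50 = 85.59 cm

X̄ = 95.65 cm, Ȳ = 85.59 cm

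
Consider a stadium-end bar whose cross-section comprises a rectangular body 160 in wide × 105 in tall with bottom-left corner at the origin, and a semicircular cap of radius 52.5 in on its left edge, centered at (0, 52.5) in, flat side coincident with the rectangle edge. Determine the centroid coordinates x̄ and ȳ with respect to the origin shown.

rectangular body: A = 160 × 105 = 16800.00, centroid at (80.00, 52.50).
semicircular end: A = ½π·52.5² = 4329.51, centroid at (-22.28, 52.50).
ΣA = 21129.51 in²
ΣAx̄ = (16800.00)(80.00) + (4329.51)(-22.28) = 1247531.25 in³
ΣAȳ = (16800.00)(52.50) + (4329.51)(52.50) = 1109299.14 in³
x̄ = 1247531.25 / 21129.51 = 59.04 in
ȳ = 1109299.14 / 21129.51 = 52.50 in

x̄ = 59.04 in, ȳ = 52.50 in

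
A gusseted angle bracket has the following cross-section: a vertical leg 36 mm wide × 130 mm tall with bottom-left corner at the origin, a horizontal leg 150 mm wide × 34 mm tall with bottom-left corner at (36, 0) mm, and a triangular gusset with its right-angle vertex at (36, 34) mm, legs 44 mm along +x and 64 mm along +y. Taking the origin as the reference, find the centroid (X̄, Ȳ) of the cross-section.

vertical leg: A = 36 × 130 = 4680.00, centroid at (18.00, 65.00).
horizontal leg: A = 150 × 34 = 5100.00, centroid at (111.00, 17.00).
gusset: A = ½·44·64 = 1408.00, centroid at (50.67, 55.33).
ΣA = 11188.00 mm²
ΣAX̄ = (4680.00)(18.00) + (5100.00)(111.00) + (1408.00)(50.67) = 721678.67 mm³
ΣAȲ = (4680.00)(65.00) + (5100.00)(17.00) + (1408.00)(55.33) = 468809.33 mm³
X̄ = 721678.67 / 11188.00 = 64.50 mm
Ȳ = 468809.33 / 11188.00 = 41.90 mm

X̄ = 64.50 mm, Ȳ = 41.90 mm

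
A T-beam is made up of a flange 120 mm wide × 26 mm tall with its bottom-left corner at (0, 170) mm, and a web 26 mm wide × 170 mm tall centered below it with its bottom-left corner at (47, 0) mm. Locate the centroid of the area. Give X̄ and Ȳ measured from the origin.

X̄ = 60.00 mm, Ȳ = 125.55 mm

web: A = 26 × 170 = 4420.00, centroid at (60.00, 85.00).
flange: A = 120 × 26 = 3120.00, centroid at (60.00, 183.00).
ΣA = 7540.00 mm², ΣAX̄ = 452400.00 mm³, ΣAȲ = 946660.00 mm³.
X̄ = 452400.00/7540.00 = 60.00 mm; Ȳ = 946660.00/7540.00 = 125.55 mm.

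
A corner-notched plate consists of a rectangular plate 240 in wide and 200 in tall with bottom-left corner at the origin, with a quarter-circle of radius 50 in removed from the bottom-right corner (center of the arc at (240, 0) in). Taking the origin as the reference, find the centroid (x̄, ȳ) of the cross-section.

x̄ = 115.79 in, ȳ = 103.36 in

plate: A = 240 × 200 = 48000.00, centroid at (120.00, 100.00).
removed quarter-circle: A = −¼π·50² = -1963.50, centroid at (218.78, 21.22).
ΣA = 46036.50 in², ΣAx̄ = 5330427.77 in³, ΣAȳ = 4758333.33 in³.
x̄ = 5330427.77/46036.50 = 115.79 in; ȳ = 4758333.33/46036.50 = 103.36 in.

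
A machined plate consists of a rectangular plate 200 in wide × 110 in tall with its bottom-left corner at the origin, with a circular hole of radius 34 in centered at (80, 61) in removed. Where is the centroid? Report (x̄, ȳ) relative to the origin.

Part | A | x̄ᵢ | ȳᵢ | A·x̄ᵢ | A·ȳᵢ
plate | 22000.00 | 100.00 | 55.00 | 2200000.00 | 1210000.00
hole | -3631.68 | 80.00 | 61.00 | -290534.49 | -221532.55
Σ | 18368.32 |  |  | 1909465.51 | 988467.45
x̄ = 1909465.51 / 18368.32 = 103.95 in
ȳ = 988467.45 / 18368.32 = 53.81 in

x̄ = 103.95 in, ȳ = 53.81 in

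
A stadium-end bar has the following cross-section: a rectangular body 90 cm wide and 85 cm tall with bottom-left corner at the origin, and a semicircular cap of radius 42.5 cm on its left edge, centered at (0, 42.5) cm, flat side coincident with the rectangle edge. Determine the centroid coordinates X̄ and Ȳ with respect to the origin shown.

Part | A | x̄ᵢ | ȳᵢ | A·x̄ᵢ | A·ȳᵢ
rectangular body | 7650.00 | 45.00 | 42.50 | 344250.00 | 325125.00
semicircular end | 2837.25 | -18.04 | 42.50 | -51177.08 | 120583.16
Σ | 10487.25 |  |  | 293072.92 | 445708.16
X̄ = 293072.92 / 10487.25 = 27.95 cm
Ȳ = 445708.16 / 10487.25 = 42.50 cm

X̄ = 27.95 cm, Ȳ = 42.50 cm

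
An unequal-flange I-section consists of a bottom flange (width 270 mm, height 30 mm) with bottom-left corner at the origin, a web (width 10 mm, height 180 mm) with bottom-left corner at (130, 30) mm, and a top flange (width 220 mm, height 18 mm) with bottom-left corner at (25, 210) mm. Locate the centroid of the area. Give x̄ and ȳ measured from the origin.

x̄ = 135.00 mm, ȳ = 86.92 mm

bottom flange: A = 270 × 30 = 8100.00, centroid at (135.00, 15.00).
web: A = 10 × 180 = 1800.00, centroid at (135.00, 120.00).
top flange: A = 220 × 18 = 3960.00, centroid at (135.00, 219.00).
ΣA = 13860.00 mm², ΣAx̄ = 1871100.00 mm³, ΣAȳ = 1204740.00 mm³.
x̄ = 1871100.00/13860.00 = 135.00 mm; ȳ = 1204740.00/13860.00 = 86.92 mm.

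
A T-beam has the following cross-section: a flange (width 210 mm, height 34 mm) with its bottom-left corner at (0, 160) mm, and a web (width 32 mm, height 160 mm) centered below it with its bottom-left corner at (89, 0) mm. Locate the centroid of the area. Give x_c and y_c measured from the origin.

web: A = 32 × 160 = 5120.00, centroid at (105.00, 80.00).
flange: A = 210 × 34 = 7140.00, centroid at (105.00, 177.00).
ΣA = 12260.00 mm²
ΣAx_c = (5120.00)(105.00) + (7140.00)(105.00) = 1287300.00 mm³
ΣAy_c = (5120.00)(80.00) + (7140.00)(177.00) = 1673380.00 mm³
x_c = 1287300.00 / 12260.00 = 105.00 mm
y_c = 1673380.00 / 12260.00 = 136.49 mm

x_c = 105.00 mm, y_c = 136.49 mm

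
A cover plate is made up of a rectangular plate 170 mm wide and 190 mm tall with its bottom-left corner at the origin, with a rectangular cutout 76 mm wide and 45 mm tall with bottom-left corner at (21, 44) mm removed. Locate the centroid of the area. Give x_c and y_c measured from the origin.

x_c = 88.08 mm, y_c = 98.38 mm

plate: A = 170 × 190 = 32300.00, centroid at (85.00, 95.00).
hole: A = −(76 × 45) = -3420.00, centroid at (59.00, 66.50).
ΣA = 28880.00 mm², ΣAx_c = 2543720.00 mm³, ΣAy_c = 2841070.00 mm³.
x_c = 2543720.00/28880.00 = 88.08 mm; y_c = 2841070.00/28880.00 = 98.38 mm.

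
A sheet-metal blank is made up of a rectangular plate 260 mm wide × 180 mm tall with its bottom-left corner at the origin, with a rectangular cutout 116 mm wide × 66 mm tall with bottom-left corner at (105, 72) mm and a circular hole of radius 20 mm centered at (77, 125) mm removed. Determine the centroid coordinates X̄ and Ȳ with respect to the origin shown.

X̄ = 125.09 mm, Ȳ = 85.81 mm

Part | A | x̄ᵢ | ȳᵢ | A·x̄ᵢ | A·ȳᵢ
plate | 46800.00 | 130.00 | 90.00 | 6084000.00 | 4212000.00
hole 1 | -7656.00 | 163.00 | 105.00 | -1247928.00 | -803880.00
hole 2 | -1256.64 | 77.00 | 125.00 | -96761.05 | -157079.63
Σ | 37887.36 |  |  | 4739310.95 | 3251040.37
X̄ = 4739310.95 / 37887.36 = 125.09 mm
Ȳ = 3251040.37 / 37887.36 = 85.81 mm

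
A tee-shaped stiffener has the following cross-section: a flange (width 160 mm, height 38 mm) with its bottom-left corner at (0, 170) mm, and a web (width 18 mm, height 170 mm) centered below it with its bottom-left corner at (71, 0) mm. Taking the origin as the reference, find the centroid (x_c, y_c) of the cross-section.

web: A = 18 × 170 = 3060.00, centroid at (80.00, 85.00).
flange: A = 160 × 38 = 6080.00, centroid at (80.00, 189.00).
ΣA = 9140.00 mm², ΣAx_c = 731200.00 mm³, ΣAy_c = 1409220.00 mm³.
x_c = 731200.00/9140.00 = 80.00 mm; y_c = 1409220.00/9140.00 = 154.18 mm.

x_c = 80.00 mm, y_c = 154.18 mm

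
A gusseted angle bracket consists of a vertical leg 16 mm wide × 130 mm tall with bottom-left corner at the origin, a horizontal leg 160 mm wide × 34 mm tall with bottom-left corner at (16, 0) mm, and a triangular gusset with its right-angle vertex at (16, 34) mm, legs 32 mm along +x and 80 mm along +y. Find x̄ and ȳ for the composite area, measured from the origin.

x̄ = 65.12 mm, ȳ = 34.70 mm

vertical leg: A = 16 × 130 = 2080.00, centroid at (8.00, 65.00).
horizontal leg: A = 160 × 34 = 5440.00, centroid at (96.00, 17.00).
gusset: A = ½·32·80 = 1280.00, centroid at (26.67, 60.67).
ΣA = 8800.00 mm²
ΣAx̄ = (2080.00)(8.00) + (5440.00)(96.00) + (1280.00)(26.67) = 573013.33 mm³
ΣAȳ = (2080.00)(65.00) + (5440.00)(17.00) + (1280.00)(60.67) = 305333.33 mm³
x̄ = 573013.33 / 8800.00 = 65.12 mm
ȳ = 305333.33 / 8800.00 = 34.70 mm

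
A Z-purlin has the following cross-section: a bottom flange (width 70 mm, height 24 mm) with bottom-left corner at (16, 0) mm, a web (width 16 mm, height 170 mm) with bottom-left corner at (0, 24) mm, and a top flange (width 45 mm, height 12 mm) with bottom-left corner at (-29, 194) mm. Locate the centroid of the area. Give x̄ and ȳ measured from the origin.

bottom flange: A = 70 × 24 = 1680.00, centroid at (51.00, 12.00).
web: A = 16 × 170 = 2720.00, centroid at (8.00, 109.00).
top flange: A = 45 × 12 = 540.00, centroid at (-6.50, 200.00).
ΣA = 4940.00 mm², ΣAx̄ = 103930.00 mm³, ΣAȳ = 424640.00 mm³.
x̄ = 103930.00/4940.00 = 21.04 mm; ȳ = 424640.00/4940.00 = 85.96 mm.

x̄ = 21.04 mm, ȳ = 85.96 mm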